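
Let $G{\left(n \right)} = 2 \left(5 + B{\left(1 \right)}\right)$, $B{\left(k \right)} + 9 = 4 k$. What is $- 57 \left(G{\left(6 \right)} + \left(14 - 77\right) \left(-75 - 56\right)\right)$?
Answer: $-470421$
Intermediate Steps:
$B{\left(k \right)} = -9 + 4 k$
$G{\left(n \right)} = 0$ ($G{\left(n \right)} = 2 \left(5 + \left(-9 + 4 \cdot 1\right)\right) = 2 \left(5 + \left(-9 + 4\right)\right) = 2 \left(5 - 5\right) = 2 \cdot 0 = 0$)
$- 57 \left(G{\left(6 \right)} + \left(14 - 77\right) \left(-75 - 56\right)\right) = - 57 \left(0 + \left(14 - 77\right) \left(-75 - 56\right)\right) = - 57 \left(0 - -8253\right) = - 57 \left(0 + 8253\right) = \left(-57\right) 8253 = -470421$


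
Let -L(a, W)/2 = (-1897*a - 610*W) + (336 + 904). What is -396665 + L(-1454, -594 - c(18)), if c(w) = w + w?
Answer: -6684221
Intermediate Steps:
c(w) = 2*w
L(a, W) = -2480 + 1220*W + 3794*a (L(a, W) = -2*((-1897*a - 610*W) + (336 + 904)) = -2*((-1897*a - 610*W) + 1240) = -2*(1240 - 1897*a - 610*W) = -2480 + 1220*W + 3794*a)
-396665 + L(-1454, -594 - c(18)) = -396665 + (-2480 + 1220*(-594 - 2*18) + 3794*(-1454)) = -396665 + (-2480 + 1220*(-594 - 1*36) - 5516476) = -396665 + (-2480 + 1220*(-594 - 36) - 5516476) = -396665 + (-2480 + 1220*(-630) - 5516476) = -396665 + (-2480 - 768600 - 5516476) = -396665 - 6287556 = -6684221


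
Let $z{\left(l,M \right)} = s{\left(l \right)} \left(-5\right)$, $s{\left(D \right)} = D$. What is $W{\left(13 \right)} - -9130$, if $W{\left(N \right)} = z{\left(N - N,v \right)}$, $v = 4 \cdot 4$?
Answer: $9130$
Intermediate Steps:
$v = 16$
$z{\left(l,M \right)} = - 5 l$ ($z{\left(l,M \right)} = l \left(-5\right) = - 5 l$)
$W{\left(N \right)} = 0$ ($W{\left(N \right)} = - 5 \left(N - N\right) = \left(-5\right) 0 = 0$)
$W{\left(13 \right)} - -9130 = 0 - -9130 = 0 + 9130 = 9130$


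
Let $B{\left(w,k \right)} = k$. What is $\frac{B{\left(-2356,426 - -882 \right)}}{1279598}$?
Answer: $\frac{654}{639799} \approx 0.0010222$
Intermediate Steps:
$\frac{B{\left(-2356,426 - -882 \right)}}{1279598} = \frac{426 - -882}{1279598} = \left(426 + 882\right) \frac{1}{1279598} = 1308 \cdot \frac{1}{1279598} = \frac{654}{639799}$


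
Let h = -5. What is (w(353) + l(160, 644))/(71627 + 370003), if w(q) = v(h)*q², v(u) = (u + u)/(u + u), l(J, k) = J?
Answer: 124769/441630 ≈ 0.28252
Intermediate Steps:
v(u) = 1 (v(u) = (2*u)/((2*u)) = (2*u)*(1/(2*u)) = 1)
w(q) = q² (w(q) = 1*q² = q²)
(w(353) + l(160, 644))/(71627 + 370003) = (353² + 160)/(71627 + 370003) = (124609 + 160)/441630 = 124769*(1/441630) = 124769/441630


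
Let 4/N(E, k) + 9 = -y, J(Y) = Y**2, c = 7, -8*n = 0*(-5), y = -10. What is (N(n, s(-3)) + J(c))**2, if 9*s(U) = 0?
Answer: 2809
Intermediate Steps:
s(U) = 0 (s(U) = (1/9)*0 = 0)
n = 0 (n = -0*(-5) = -1/8*0 = 0)
N(E, k) = 4 (N(E, k) = 4/(-9 - 1*(-10)) = 4/(-9 + 10) = 4/1 = 4*1 = 4)
(N(n, s(-3)) + J(c))**2 = (4 + 7**2)**2 = (4 + 49)**2 = 53**2 = 2809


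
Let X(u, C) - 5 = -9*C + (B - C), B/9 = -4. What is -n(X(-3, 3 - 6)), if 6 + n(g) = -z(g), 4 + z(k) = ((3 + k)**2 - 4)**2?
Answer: 2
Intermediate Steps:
B = -36 (B = 9*(-4) = -36)
z(k) = -4 + (-4 + (3 + k)**2)**2 (z(k) = -4 + ((3 + k)**2 - 4)**2 = -4 + (-4 + (3 + k)**2)**2)
X(u, C) = -31 - 10*C (X(u, C) = 5 + (-9*C + (-36 - C)) = 5 + (-36 - 10*C) = -31 - 10*C)
n(g) = -2 - (-4 + (3 + g)**2)**2 (n(g) = -6 - (-4 + (-4 + (3 + g)**2)**2) = -6 + (4 - (-4 + (3 + g)**2)**2) = -2 - (-4 + (3 + g)**2)**2)
-n(X(-3, 3 - 6)) = -(-2 - (-4 + (3 + (-31 - 10*(3 - 6)))**2)**2) = -(-2 - (-4 + (3 + (-31 - 10*(-3)))**2)**2) = -(-2 - (-4 + (3 + (-31 + 30))**2)**2) = -(-2 - (-4 + (3 - 1)**2)**2) = -(-2 - (-4 + 2**2)**2) = -(-2 - (-4 + 4)**2) = -(-2 - 1*0**2) = -(-2 - 1*0) = -(-2 + 0) = -1*(-2) = 2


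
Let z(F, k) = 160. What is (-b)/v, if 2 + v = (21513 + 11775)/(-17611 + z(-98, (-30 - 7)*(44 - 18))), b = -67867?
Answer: -394782339/22730 ≈ -17368.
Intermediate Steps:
v = -22730/5817 (v = -2 + (21513 + 11775)/(-17611 + 160) = -2 + 33288/(-17451) = -2 + 33288*(-1/17451) = -2 - 11096/5817 = -22730/5817 ≈ -3.9075)
(-b)/v = (-1*(-67867))/(-22730/5817) = 67867*(-5817/22730) = -394782339/22730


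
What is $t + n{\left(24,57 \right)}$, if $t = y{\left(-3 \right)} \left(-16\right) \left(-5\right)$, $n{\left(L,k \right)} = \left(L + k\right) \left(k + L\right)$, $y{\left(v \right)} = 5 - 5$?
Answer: $6561$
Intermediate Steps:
$y{\left(v \right)} = 0$ ($y{\left(v \right)} = 5 - 5 = 0$)
$n{\left(L,k \right)} = \left(L + k\right)^{2}$ ($n{\left(L,k \right)} = \left(L + k\right) \left(L + k\right) = \left(L + k\right)^{2}$)
$t = 0$ ($t = 0 \left(-16\right) \left(-5\right) = 0 \left(-5\right) = 0$)
$t + n{\left(24,57 \right)} = 0 + \left(24 + 57\right)^{2} = 0 + 81^{2} = 0 + 6561 = 6561$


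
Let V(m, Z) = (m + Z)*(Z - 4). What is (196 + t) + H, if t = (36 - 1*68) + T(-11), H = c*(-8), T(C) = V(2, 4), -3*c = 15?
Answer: 204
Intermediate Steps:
V(m, Z) = (-4 + Z)*(Z + m) (V(m, Z) = (Z + m)*(-4 + Z) = (-4 + Z)*(Z + m))
c = -5 (c = -⅓*15 = -5)
T(C) = 0 (T(C) = 4² - 4*4 - 4*2 + 4*2 = 16 - 16 - 8 + 8 = 0)
H = 40 (H = -5*(-8) = 40)
t = -32 (t = (36 - 1*68) + 0 = (36 - 68) + 0 = -32 + 0 = -32)
(196 + t) + H = (196 - 32) + 40 = 164 + 40 = 204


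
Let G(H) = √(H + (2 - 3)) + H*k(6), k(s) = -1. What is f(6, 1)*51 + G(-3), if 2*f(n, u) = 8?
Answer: 207 + 2*I ≈ 207.0 + 2.0*I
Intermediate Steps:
f(n, u) = 4 (f(n, u) = (½)*8 = 4)
G(H) = √(-1 + H) - H (G(H) = √(H + (2 - 3)) + H*(-1) = √(H - 1) - H = √(-1 + H) - H)
f(6, 1)*51 + G(-3) = 4*51 + (√(-1 - 3) - 1*(-3)) = 204 + (√(-4) + 3) = 204 + (2*I + 3) = 204 + (3 + 2*I) = 207 + 2*I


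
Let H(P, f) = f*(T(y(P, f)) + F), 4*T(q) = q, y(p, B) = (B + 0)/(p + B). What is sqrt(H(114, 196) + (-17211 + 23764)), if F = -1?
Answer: sqrt(153471235)/155 ≈ 79.925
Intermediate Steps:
y(p, B) = B/(B + p)
T(q) = q/4
H(P, f) = f*(-1 + f/(4*(P + f))) (H(P, f) = f*((f/(f + P))/4 - 1) = f*((f/(P + f))/4 - 1) = f*(f/(4*(P + f)) - 1) = f*(-1 + f/(4*(P + f))))
sqrt(H(114, 196) + (-17211 + 23764)) = sqrt(196*(-1 + (1/4)*196/(114 + 196)) + (-17211 + 23764)) = sqrt(196*(-1 + (1/4)*196/310) + 6553) = sqrt(196*(-1 + (1/4)*196*(1/310)) + 6553) = sqrt(196*(-1 + 49/310) + 6553) = sqrt(196*(-261/310) + 6553) = sqrt(-25578/155 + 6553) = sqrt(990137/155) = sqrt(153471235)/155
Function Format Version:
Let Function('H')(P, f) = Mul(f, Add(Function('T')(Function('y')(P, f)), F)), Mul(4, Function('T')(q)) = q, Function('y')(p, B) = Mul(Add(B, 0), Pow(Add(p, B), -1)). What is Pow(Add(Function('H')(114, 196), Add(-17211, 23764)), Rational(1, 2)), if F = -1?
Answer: Mul(Rational(1, 155), Pow(153471235, Rational(1, 2))) ≈ 79.925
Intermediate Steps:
Function('y')(p, B) = Mul(B, Pow(Add(B, p), -1))
Function('T')(q) = Mul(Rational(1, 4), q)
Function('H')(P, f) = Mul(f, Add(-1, Mul(Rational(1, 4), f, Pow(Add(P, f), -1)))) (Function('H')(P, f) = Mul(f, Add(Mul(Rational(1, 4), Mul(f, Pow(Add(f, P), -1))), -1)) = Mul(f, Add(Mul(Rational(1, 4), Mul(f, Pow(Add(P, f), -1))), -1)) = Mul(f, Add(Mul(Rational(1, 4), f, Pow(Add(P, f), -1)), -1)) = Mul(f, Add(-1, Mul(Rational(1, 4), f, Pow(Add(P, f), -1)))))
Pow(Add(Function('H')(114, 196), Add(-17211, 23764)), Rational(1, 2)) = Pow(Add(Mul(196, Add(-1, Mul(Rational(1, 4), 196, Pow(Add(114, 196), -1)))), Add(-17211, 23764)), Rational(1, 2)) = Pow(Add(Mul(196, Add(-1, Mul(Rational(1, 4), 196, Pow(310, -1)))), 6553), Rational(1, 2)) = Pow(Add(Mul(196, Add(-1, Mul(Rational(1, 4), 196, Rational(1, 310)))), 6553), Rational(1, 2)) = Pow(Add(Mul(196, Add(-1, Rational(49, 310))), 6553), Rational(1, 2)) = Pow(Add(Mul(196, Rational(-261, 310)), 6553), Rational(1, 2)) = Pow(Add(Rational(-25578, 155), 6553), Rational(1, 2)) = Pow(Rational(990137, 155), Rational(1, 2)) = Mul(Rational(1, 155), Pow(153471235, Rational(1, 2)))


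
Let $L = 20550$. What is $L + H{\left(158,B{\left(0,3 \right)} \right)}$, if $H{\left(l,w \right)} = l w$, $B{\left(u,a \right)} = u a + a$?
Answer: $21024$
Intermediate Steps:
$B{\left(u,a \right)} = a + a u$ ($B{\left(u,a \right)} = a u + a = a + a u$)
$L + H{\left(158,B{\left(0,3 \right)} \right)} = 20550 + 158 \cdot 3 \left(1 + 0\right) = 20550 + 158 \cdot 3 \cdot 1 = 20550 + 158 \cdot 3 = 20550 + 474 = 21024$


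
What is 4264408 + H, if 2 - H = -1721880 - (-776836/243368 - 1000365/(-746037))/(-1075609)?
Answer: 97421491335632698738781/16274101544630262 ≈ 5.9863e+6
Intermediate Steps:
H = 28022082515899052423885/16274101544630262 (H = 2 - (-1721880 - (-776836/243368 - 1000365/(-746037))/(-1075609)) = 2 - (-1721880 - (-776836*1/243368 - 1000365*(-1/746037))*(-1)/1075609) = 2 - (-1721880 - (-194209/60842 + 333455/248679)*(-1)/1075609) = 2 - (-1721880 - (-28007630801)*(-1)/(15130127718*1075609)) = 2 - (-1721880 - 1*28007630801/16274101544630262) = 2 - (-1721880 - 28007630801/16274101544630262) = 2 - 1*(-28022049967695963163361/16274101544630262) = 2 + 28022049967695963163361/16274101544630262 = 28022082515899052423885/16274101544630262 ≈ 1.7219e+6)
4264408 + H = 4264408 + 28022082515899052423885/16274101544630262 = 97421491335632698738781/16274101544630262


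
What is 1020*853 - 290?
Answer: 869770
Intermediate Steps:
1020*853 - 290 = 870060 - 290 = 869770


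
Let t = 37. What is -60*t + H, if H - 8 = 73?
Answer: -2139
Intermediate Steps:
H = 81 (H = 8 + 73 = 81)
-60*t + H = -60*37 + 81 = -2220 + 81 = -2139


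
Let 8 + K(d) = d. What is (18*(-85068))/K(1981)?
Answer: -1531224/1973 ≈ -776.09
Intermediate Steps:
K(d) = -8 + d
(18*(-85068))/K(1981) = (18*(-85068))/(-8 + 1981) = -1531224/1973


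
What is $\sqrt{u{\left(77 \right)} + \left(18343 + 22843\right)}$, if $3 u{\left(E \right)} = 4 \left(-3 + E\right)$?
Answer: $\frac{\sqrt{371562}}{3} \approx 203.19$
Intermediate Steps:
$u{\left(E \right)} = -4 + \frac{4 E}{3}$ ($u{\left(E \right)} = \frac{4 \left(-3 + E\right)}{3} = \frac{-12 + 4 E}{3} = -4 + \frac{4 E}{3}$)
$\sqrt{u{\left(77 \right)} + \left(18343 + 22843\right)} = \sqrt{\left(-4 + \frac{4}{3} \cdot 77\right) + \left(18343 + 22843\right)} = \sqrt{\left(-4 + \frac{308}{3}\right) + 41186} = \sqrt{\frac{296}{3} + 41186} = \sqrt{\frac{123854}{3}} = \frac{\sqrt{371562}}{3}$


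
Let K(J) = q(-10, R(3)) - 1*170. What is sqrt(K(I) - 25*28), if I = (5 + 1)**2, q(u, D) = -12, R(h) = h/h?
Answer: 21*I*sqrt(2) ≈ 29.698*I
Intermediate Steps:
R(h) = 1
I = 36 (I = 6**2 = 36)
K(J) = -182 (K(J) = -12 - 1*170 = -12 - 170 = -182)
sqrt(K(I) - 25*28) = sqrt(-182 - 25*28) = sqrt(-182 - 700) = sqrt(-882) = 21*I*sqrt(2)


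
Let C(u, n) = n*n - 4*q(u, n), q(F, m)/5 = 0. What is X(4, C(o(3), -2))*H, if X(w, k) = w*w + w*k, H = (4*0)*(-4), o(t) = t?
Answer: 0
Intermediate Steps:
q(F, m) = 0 (q(F, m) = 5*0 = 0)
C(u, n) = n² (C(u, n) = n*n - 4*0 = n² + 0 = n²)
H = 0 (H = 0*(-4) = 0)
X(w, k) = w² + k*w
X(4, C(o(3), -2))*H = (4*((-2)² + 4))*0 = (4*(4 + 4))*0 = (4*8)*0 = 32*0 = 0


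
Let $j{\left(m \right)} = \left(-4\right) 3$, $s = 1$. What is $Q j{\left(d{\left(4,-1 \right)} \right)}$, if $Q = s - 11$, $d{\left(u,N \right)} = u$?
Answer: $120$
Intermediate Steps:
$j{\left(m \right)} = -12$
$Q = -10$ ($Q = 1 - 11 = -10$)
$Q j{\left(d{\left(4,-1 \right)} \right)} = \left(-10\right) \left(-12\right) = 120$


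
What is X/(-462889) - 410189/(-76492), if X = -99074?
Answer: 15188488033/2723638876 ≈ 5.5765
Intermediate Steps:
X/(-462889) - 410189/(-76492) = -99074/(-462889) - 410189/(-76492) = -99074*(-1/462889) - 410189*(-1/76492) = 99074/462889 + 31553/5884 = 15188488033/2723638876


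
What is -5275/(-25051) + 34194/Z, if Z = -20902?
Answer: -373167922/261808001 ≈ -1.4254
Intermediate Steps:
-5275/(-25051) + 34194/Z = -5275/(-25051) + 34194/(-20902) = -5275*(-1/25051) + 34194*(-1/20902) = 5275/25051 - 17097/10451 = -373167922/261808001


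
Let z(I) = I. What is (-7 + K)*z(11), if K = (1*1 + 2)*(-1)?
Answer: -110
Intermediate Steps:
K = -3 (K = (1 + 2)*(-1) = 3*(-1) = -3)
(-7 + K)*z(11) = (-7 - 3)*11 = -10*11 = -110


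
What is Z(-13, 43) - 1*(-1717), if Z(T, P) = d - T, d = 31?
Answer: 1761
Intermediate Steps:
Z(T, P) = 31 - T
Z(-13, 43) - 1*(-1717) = (31 - 1*(-13)) - 1*(-1717) = (31 + 13) + 1717 = 44 + 1717 = 1761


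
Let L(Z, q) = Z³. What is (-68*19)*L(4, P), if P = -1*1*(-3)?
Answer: -82688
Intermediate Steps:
P = 3 (P = -1*(-3) = 3)
(-68*19)*L(4, P) = -68*19*4³ = -1292*64 = -82688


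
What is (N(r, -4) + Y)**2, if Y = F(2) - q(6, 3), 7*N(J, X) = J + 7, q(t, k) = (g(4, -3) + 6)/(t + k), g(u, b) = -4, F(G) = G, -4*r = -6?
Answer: 142129/15876 ≈ 8.9524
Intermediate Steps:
r = 3/2 (r = -1/4*(-6) = 3/2 ≈ 1.5000)
q(t, k) = 2/(k + t) (q(t, k) = (-4 + 6)/(t + k) = 2/(k + t))
N(J, X) = 1 + J/7 (N(J, X) = (J + 7)/7 = (7 + J)/7 = 1 + J/7)
Y = 16/9 (Y = 2 - 2/(3 + 6) = 2 - 2/9 = 16/9 ≈ 1.7778)
(N(r, -4) + Y)**2 = ((1 + (1/7)*(3/2)) + 16/9)**2 = ((1 + 3/14) + 16/9)**2 = (17/14 + 16/9)**2 = (377/126)**2 = 142129/15876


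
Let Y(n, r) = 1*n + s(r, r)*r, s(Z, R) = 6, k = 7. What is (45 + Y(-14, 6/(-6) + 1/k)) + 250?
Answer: 1931/7 ≈ 275.86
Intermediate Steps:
Y(n, r) = n + 6*r (Y(n, r) = 1*n + 6*r = n + 6*r)
(45 + Y(-14, 6/(-6) + 1/k)) + 250 = (45 + (-14 + 6*(6/(-6) + 1/7))) + 250 = (45 + (-14 + 6*(6*(-⅙) + 1*(⅐)))) + 250 = (45 + (-14 + 6*(-1 + ⅐))) + 250 = (45 + (-14 + 6*(-6/7))) + 250 = (45 + (-14 - 36/7)) + 250 = (45 - 134/7) + 250 = 181/7 + 250 = 1931/7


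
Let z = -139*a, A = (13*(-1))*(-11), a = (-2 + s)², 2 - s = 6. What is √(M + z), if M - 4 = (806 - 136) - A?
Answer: 3*I*√497 ≈ 66.88*I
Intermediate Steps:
s = -4 (s = 2 - 1*6 = 2 - 6 = -4)
a = 36 (a = (-2 - 4)² = (-6)² = 36)
A = 143 (A = -13*(-11) = 143)
M = 531 (M = 4 + ((806 - 136) - 1*143) = 4 + (670 - 143) = 4 + 527 = 531)
z = -5004 (z = -139*36 = -5004)
√(M + z) = √(531 - 5004) = √(-4473) = 3*I*√497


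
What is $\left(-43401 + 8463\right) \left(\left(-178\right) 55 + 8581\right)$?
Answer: $42240042$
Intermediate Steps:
$\left(-43401 + 8463\right) \left(\left(-178\right) 55 + 8581\right) = - 34938 \left(-9790 + 8581\right) = \left(-34938\right) \left(-1209\right) = 42240042$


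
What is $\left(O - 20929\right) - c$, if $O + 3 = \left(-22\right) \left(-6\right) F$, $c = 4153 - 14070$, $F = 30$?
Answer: $-7055$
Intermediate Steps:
$c = -9917$
$O = 3957$ ($O = -3 + \left(-22\right) \left(-6\right) 30 = -3 + 132 \cdot 30 = -3 + 3960 = 3957$)
$\left(O - 20929\right) - c = \left(3957 - 20929\right) - -9917 = -16972 + 9917 = -7055$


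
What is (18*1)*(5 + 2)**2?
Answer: 882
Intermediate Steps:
(18*1)*(5 + 2)**2 = 18*7**2 = 18*49 = 882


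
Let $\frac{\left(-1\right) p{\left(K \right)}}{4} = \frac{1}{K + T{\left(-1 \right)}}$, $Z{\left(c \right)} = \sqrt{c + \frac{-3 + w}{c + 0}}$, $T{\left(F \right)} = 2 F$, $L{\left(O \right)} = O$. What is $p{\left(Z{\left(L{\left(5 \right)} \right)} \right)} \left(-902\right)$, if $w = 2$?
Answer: $9020 + 1804 \sqrt{30} \approx 18901.0$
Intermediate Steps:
$Z{\left(c \right)} = \sqrt{c - \frac{1}{c}}$ ($Z{\left(c \right)} = \sqrt{c + \frac{-3 + 2}{c + 0}} = \sqrt{c - \frac{1}{c}}$)
$p{\left(K \right)} = - \frac{4}{-2 + K}$ ($p{\left(K \right)} = - \frac{4}{K + 2 \left(-1\right)} = - \frac{4}{K - 2} = - \frac{4}{-2 + K}$)
$p{\left(Z{\left(L{\left(5 \right)} \right)} \right)} \left(-902\right) = - \frac{4}{-2 + \sqrt{5 - \frac{1}{5}}} \left(-902\right) = - \frac{4}{-2 + \sqrt{\frac{24}{5}}} \left(-902\right) = - \frac{4}{-2 + \frac{2 \sqrt{30}}{5}} \left(-902\right) = \frac{3608}{-2 + \frac{2 \sqrt{30}}{5}}$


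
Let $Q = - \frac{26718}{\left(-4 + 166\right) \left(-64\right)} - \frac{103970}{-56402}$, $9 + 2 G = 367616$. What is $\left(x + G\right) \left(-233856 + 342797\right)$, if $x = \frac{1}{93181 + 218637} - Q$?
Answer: $\frac{152129739837463063253459}{7597652617152} \approx 2.0023 \cdot 10^{10}$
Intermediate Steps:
$G = \frac{367607}{2}$ ($G = - \frac{9}{2} + \frac{1}{2} \cdot 367616 = - \frac{9}{2} + 183808 = \frac{367607}{2} \approx 1.838 \cdot 10^{5}$)
$Q = \frac{215409133}{48731328}$ ($Q = - \frac{26718}{162 \left(-64\right)} - - \frac{51985}{28201} = - \frac{26718}{-10368} + \frac{51985}{28201} = \left(-26718\right) \left(- \frac{1}{10368}\right) + \frac{51985}{28201} = \frac{4453}{1728} + \frac{51985}{28201} = \frac{215409133}{48731328} \approx 4.4203$)
$x = - \frac{33584198151233}{7597652617152}$ ($x = \frac{1}{93181 + 218637} - \frac{215409133}{48731328} = \frac{1}{311818} - \frac{215409133}{48731328} = - \frac{33584198151233}{7597652617152} \approx -4.4203$)
$\left(x + G\right) \left(-233856 + 342797\right) = \left(- \frac{33584198151233}{7597652617152} + \frac{367607}{2}\right) \left(-233856 + 342797\right) = \frac{1396441558618546399}{7597652617152} \cdot 108941 = \frac{152129739837463063253459}{7597652617152}$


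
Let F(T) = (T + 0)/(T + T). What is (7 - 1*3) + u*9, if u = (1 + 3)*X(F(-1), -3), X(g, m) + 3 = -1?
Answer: -140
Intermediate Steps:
F(T) = ½ (F(T) = T/((2*T)) = T*(1/(2*T)) = ½)
X(g, m) = -4 (X(g, m) = -3 - 1 = -4)
u = -16 (u = (1 + 3)*(-4) = 4*(-4) = -16)
(7 - 1*3) + u*9 = (7 - 1*3) - 16*9 = (7 - 3) - 144 = 4 - 144 = -140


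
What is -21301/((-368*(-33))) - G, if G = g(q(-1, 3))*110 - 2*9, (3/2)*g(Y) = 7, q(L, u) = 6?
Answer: -6036629/12144 ≈ -497.09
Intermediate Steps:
g(Y) = 14/3 (g(Y) = (2/3)*7 = 14/3)
G = 1486/3 (G = (14/3)*110 - 2*9 = 1540/3 - 18 = 1486/3 ≈ 495.33)
-21301/((-368*(-33))) - G = -21301/((-368*(-33))) - 1*1486/3 = -21301/12144 - 1486/3 = -6036629/12144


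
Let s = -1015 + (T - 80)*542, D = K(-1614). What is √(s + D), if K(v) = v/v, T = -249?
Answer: 2*I*√44833 ≈ 423.48*I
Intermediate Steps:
K(v) = 1
D = 1
s = -179333 (s = -1015 + (-249 - 80)*542 = -1015 - 329*542 = -1015 - 178318 = -179333)
√(s + D) = √(-179333 + 1) = √(-179332) = 2*I*√44833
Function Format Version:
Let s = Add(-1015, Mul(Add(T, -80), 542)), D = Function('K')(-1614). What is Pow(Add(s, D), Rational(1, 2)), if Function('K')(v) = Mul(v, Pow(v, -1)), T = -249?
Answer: Mul(2, I, Pow(44833, Rational(1, 2))) ≈ Mul(423.48, I)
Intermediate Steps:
Function('K')(v) = 1
D = 1
s = -179333 (s = Add(-1015, Mul(Add(-249, -80), 542)) = Add(-1015, Mul(-329, 542)) = Add(-1015, -178318) = -179333)
Pow(Add(s, D), Rational(1, 2)) = Pow(Add(-179333, 1), Rational(1, 2)) = Pow(-179332, Rational(1, 2)) = Mul(2, I, Pow(44833, Rational(1, 2)))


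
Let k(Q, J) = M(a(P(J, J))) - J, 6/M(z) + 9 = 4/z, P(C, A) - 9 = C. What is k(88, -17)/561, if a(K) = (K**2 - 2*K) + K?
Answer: 239/8211 ≈ 0.029107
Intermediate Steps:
P(C, A) = 9 + C
a(K) = K**2 - K
M(z) = 6/(-9 + 4/z)
k(Q, J) = -J - 6*(8 + J)*(9 + J)/(-4 + 9*(8 + J)*(9 + J)) (k(Q, J) = -6*(9 + J)*(-1 + (9 + J))/(-4 + 9*((9 + J)*(-1 + (9 + J)))) - J = -6*(9 + J)*(8 + J)/(-4 + 9*((9 + J)*(8 + J))) - J = -6*(8 + J)*(9 + J)/(-4 + 9*((8 + J)*(9 + J))) - J = -6*(8 + J)*(9 + J)/(-4 + 9*(8 + J)*(9 + J)) - J = -J - 6*(8 + J)*(9 + J)/(-4 + 9*(8 + J)*(9 + J)))
k(88, -17)/561 = ((-432 - 746*(-17) - 159*(-17)**2 - 9*(-17)**3)/(644 + 9*(-17)**2 + 153*(-17)))/561 = ((-432 + 12682 - 159*289 - 9*(-4913))/(644 + 9*289 - 2601))*(1/561) = ((-432 + 12682 - 45951 + 44217)/(644 + 2601 - 2601))*(1/561) = (10516/644)*(1/561) = ((1/644)*10516)*(1/561) = (2629/161)*(1/561) = 239/8211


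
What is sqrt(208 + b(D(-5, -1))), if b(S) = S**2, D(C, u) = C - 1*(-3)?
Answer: 2*sqrt(53) ≈ 14.560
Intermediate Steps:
D(C, u) = 3 + C (D(C, u) = C + 3 = 3 + C)
sqrt(208 + b(D(-5, -1))) = sqrt(208 + (3 - 5)**2) = sqrt(208 + (-2)**2) = sqrt(208 + 4) = sqrt(212) = 2*sqrt(53)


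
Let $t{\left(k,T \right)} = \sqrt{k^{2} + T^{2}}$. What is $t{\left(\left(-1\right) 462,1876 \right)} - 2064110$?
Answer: $-2064110 + 14 \sqrt{19045} \approx -2.0622 \cdot 10^{6}$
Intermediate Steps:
$t{\left(k,T \right)} = \sqrt{T^{2} + k^{2}}$
$t{\left(\left(-1\right) 462,1876 \right)} - 2064110 = \sqrt{1876^{2} + \left(\left(-1\right) 462\right)^{2}} - 2064110 = \sqrt{3519376 + \left(-462\right)^{2}} - 2064110 = \sqrt{3519376 + 213444} - 2064110 = \sqrt{3732820} - 2064110 = 14 \sqrt{19045} - 2064110 = -2064110 + 14 \sqrt{19045}$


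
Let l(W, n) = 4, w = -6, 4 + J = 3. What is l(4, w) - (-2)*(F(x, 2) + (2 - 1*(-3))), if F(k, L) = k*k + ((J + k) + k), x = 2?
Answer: 28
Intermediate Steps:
J = -1 (J = -4 + 3 = -1)
F(k, L) = -1 + k² + 2*k (F(k, L) = k*k + ((-1 + k) + k) = k² + (-1 + 2*k) = -1 + k² + 2*k)
l(4, w) - (-2)*(F(x, 2) + (2 - 1*(-3))) = 4 - (-2)*((-1 + 2² + 2*2) + (2 - 1*(-3))) = 4 - (-2)*((-1 + 4 + 4) + (2 + 3)) = 4 - (-2)*(7 + 5) = 4 - (-2)*12 = 4 - 1*(-24) = 4 + 24 = 28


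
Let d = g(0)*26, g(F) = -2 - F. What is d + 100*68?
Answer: 6748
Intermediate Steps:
d = -52 (d = (-2 - 1*0)*26 = (-2 + 0)*26 = -2*26 = -52)
d + 100*68 = -52 + 100*68 = -52 + 6800 = 6748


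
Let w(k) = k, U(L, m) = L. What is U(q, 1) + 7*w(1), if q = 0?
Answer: 7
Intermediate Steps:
U(q, 1) + 7*w(1) = 0 + 7*1 = 0 + 7 = 7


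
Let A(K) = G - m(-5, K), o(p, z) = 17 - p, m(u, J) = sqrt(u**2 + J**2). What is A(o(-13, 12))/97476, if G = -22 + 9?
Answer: -13/97476 - 5*sqrt(37)/97476 ≈ -0.00044538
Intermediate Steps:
G = -13
m(u, J) = sqrt(J**2 + u**2)
A(K) = -13 - sqrt(25 + K**2) (A(K) = -13 - sqrt(K**2 + (-5)**2) = -13 - sqrt(K**2 + 25) = -13 - sqrt(25 + K**2))
A(o(-13, 12))/97476 = (-13 - sqrt(25 + (17 - 1*(-13))**2))/97476 = (-13 - sqrt(25 + (17 + 13)**2))*(1/97476) = (-13 - sqrt(25 + 30**2))*(1/97476) = (-13 - sqrt(25 + 900))*(1/97476) = (-13 - sqrt(925))*(1/97476) = (-13 - 5*sqrt(37))*(1/97476) = -13/97476 - 5*sqrt(37)/97476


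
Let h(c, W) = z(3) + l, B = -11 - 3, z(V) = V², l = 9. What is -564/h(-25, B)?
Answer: -94/3 ≈ -31.333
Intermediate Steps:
B = -14
h(c, W) = 18 (h(c, W) = 3² + 9 = 9 + 9 = 18)
-564/h(-25, B) = -564/18 = -564*1/18 = -94/3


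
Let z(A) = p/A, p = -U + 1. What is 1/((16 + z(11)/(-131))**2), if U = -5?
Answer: 2076481/531302500 ≈ 0.0039083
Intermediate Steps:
p = 6 (p = -1*(-5) + 1 = 5 + 1 = 6)
z(A) = 6/A
1/((16 + z(11)/(-131))**2) = 1/((16 + (6/11)/(-131))**2) = 1/((16 + (6*(1/11))*(-1/131))**2) = 1/((16 + (6/11)*(-1/131))**2) = 1/((16 - 6/1441)**2) = 1/((23050/1441)**2) = 1/(531302500/2076481) = 2076481/531302500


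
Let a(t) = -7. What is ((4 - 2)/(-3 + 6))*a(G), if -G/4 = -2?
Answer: -14/3 ≈ -4.6667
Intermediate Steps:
G = 8 (G = -4*(-2) = 8)
((4 - 2)/(-3 + 6))*a(G) = ((4 - 2)/(-3 + 6))*(-7) = (2/3)*(-7) = (2*(⅓))*(-7) = (⅔)*(-7) = -14/3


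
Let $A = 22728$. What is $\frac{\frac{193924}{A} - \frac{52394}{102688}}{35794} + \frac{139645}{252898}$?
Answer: $\frac{364705908256396955}{660216792568321824} \approx 0.5524$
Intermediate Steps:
$\frac{\frac{193924}{A} - \frac{52394}{102688}}{35794} + \frac{139645}{252898} = \frac{\frac{193924}{22728} - \frac{52394}{102688}}{35794} + \frac{139645}{252898} = \left(193924 \cdot \frac{1}{22728} - \frac{26197}{51344}\right) \frac{1}{35794} + 139645 \cdot \frac{1}{252898} = \left(\frac{48481}{5682} - \frac{26197}{51344}\right) \frac{1}{35794} + \frac{139645}{252898} = \frac{1170178555}{145868304} \cdot \frac{1}{35794} + \frac{139645}{252898} = \frac{1170178555}{5221210073376} + \frac{139645}{252898} = \frac{364705908256396955}{660216792568321824}$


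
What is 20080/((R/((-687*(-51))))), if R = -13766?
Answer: -351771480/6883 ≈ -51107.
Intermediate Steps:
20080/((R/((-687*(-51))))) = 20080/((-13766/((-687*(-51))))) = 20080/((-13766/35037)) = 20080/((-13766*1/35037)) = 20080/(-13766/35037) = 20080*(-35037/13766) = -351771480/6883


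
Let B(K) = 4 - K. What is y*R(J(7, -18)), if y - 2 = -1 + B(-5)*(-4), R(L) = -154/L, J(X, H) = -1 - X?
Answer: -2695/4 ≈ -673.75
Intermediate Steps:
y = -35 (y = 2 + (-1 + (4 - 1*(-5))*(-4)) = 2 + (-1 + (4 + 5)*(-4)) = 2 + (-1 + 9*(-4)) = 2 + (-1 - 36) = 2 - 37 = -35)
y*R(J(7, -18)) = -(-5390)/(-1 - 1*7) = -(-5390)/(-1 - 7) = -(-5390)/(-8) = -(-5390)*(-1)/8 = -35*77/4 = -2695/4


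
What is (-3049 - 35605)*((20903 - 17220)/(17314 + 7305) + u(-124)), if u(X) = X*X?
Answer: -2090327847894/3517 ≈ -5.9435e+8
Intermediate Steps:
u(X) = X²
(-3049 - 35605)*((20903 - 17220)/(17314 + 7305) + u(-124)) = (-3049 - 35605)*((20903 - 17220)/(17314 + 7305) + (-124)²) = -38654*(3683/24619 + 15376) = -38654*378545427/24619 = -2090327847894/3517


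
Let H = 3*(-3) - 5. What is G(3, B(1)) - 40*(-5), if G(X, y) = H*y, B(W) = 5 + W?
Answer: 116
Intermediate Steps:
H = -14 (H = -9 - 5 = -14)
G(X, y) = -14*y
G(3, B(1)) - 40*(-5) = -14*(5 + 1) - 40*(-5) = -14*6 + 200 = -84 + 200 = 116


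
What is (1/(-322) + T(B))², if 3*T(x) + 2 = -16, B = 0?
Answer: 3736489/103684 ≈ 36.037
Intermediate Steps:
T(x) = -6 (T(x) = -⅔ + (⅓)*(-16) = -⅔ - 16/3 = -6)
(1/(-322) + T(B))² = (1/(-322) - 6)² = (-1/322 - 6)² = (-1933/322)² = 3736489/103684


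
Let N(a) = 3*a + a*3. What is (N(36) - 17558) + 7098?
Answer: -10244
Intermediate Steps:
N(a) = 6*a (N(a) = 3*a + 3*a = 6*a)
(N(36) - 17558) + 7098 = (6*36 - 17558) + 7098 = (216 - 17558) + 7098 = -17342 + 7098 = -10244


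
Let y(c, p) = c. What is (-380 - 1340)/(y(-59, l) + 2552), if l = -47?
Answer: -1720/2493 ≈ -0.68993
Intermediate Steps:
(-380 - 1340)/(y(-59, l) + 2552) = (-380 - 1340)/(-59 + 2552) = -1720/2493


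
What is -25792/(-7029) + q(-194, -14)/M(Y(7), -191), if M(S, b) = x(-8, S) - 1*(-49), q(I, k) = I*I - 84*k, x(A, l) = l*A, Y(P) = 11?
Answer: -90601220/91377 ≈ -991.51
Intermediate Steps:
x(A, l) = A*l
q(I, k) = I² - 84*k
M(S, b) = 49 - 8*S (M(S, b) = -8*S - 1*(-49) = -8*S + 49 = 49 - 8*S)
-25792/(-7029) + q(-194, -14)/M(Y(7), -191) = -25792/(-7029) + ((-194)² - 84*(-14))/(49 - 8*11) = -25792*(-1/7029) + (37636 + 1176)/(49 - 88) = 25792/7029 + 38812/(-39) = 25792/7029 + 38812*(-1/39) = 25792/7029 - 38812/39 = -90601220/91377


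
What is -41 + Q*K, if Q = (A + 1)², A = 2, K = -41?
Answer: -410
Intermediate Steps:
Q = 9 (Q = (2 + 1)² = 3² = 9)
-41 + Q*K = -41 + 9*(-41) = -41 - 369 = -410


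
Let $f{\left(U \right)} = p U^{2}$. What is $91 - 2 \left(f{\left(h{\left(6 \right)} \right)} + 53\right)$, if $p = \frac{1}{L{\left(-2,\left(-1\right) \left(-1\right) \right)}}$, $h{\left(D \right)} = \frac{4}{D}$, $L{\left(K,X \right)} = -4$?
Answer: $- \frac{133}{9} \approx -14.778$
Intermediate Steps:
$p = - \frac{1}{4}$ ($p = \frac{1}{-4} = - \frac{1}{4} \approx -0.25$)
$f{\left(U \right)} = - \frac{U^{2}}{4}$
$91 - 2 \left(f{\left(h{\left(6 \right)} \right)} + 53\right) = 91 - 2 \left(- \frac{\left(\frac{4}{6}\right)^{2}}{4} + 53\right) = 91 - 2 \left(- \frac{\left(4 \cdot \frac{1}{6}\right)^{2}}{4} + 53\right) = 91 - 2 \left(- \frac{\left(\frac{2}{3}\right)^{2}}{4} + 53\right) = 91 - 2 \left(\left(- \frac{1}{4}\right) \frac{4}{9} + 53\right) = 91 - 2 \left(- \frac{1}{9} + 53\right) = 91 - \frac{952}{9} = - \frac{133}{9}$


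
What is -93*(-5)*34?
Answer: 15810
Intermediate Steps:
-93*(-5)*34 = 465*34 = 15810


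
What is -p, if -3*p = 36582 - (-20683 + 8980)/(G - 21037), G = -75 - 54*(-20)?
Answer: 244266307/20032 ≈ 12194.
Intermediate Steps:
G = 1005 (G = -75 + 1080 = 1005)
p = -244266307/20032 (p = -(36582 - (-20683 + 8980)/(1005 - 21037))/3 = -(36582 - (-11703)/(-20032))/3 = -(36582 - (-11703)*(-1)/20032)/3 = -(36582 - 1*11703/20032)/3 = -(36582 - 11703/20032)/3 = -1/3*732798921/20032 = -244266307/20032 ≈ -12194.)
-p = -1*(-244266307/20032) = 244266307/20032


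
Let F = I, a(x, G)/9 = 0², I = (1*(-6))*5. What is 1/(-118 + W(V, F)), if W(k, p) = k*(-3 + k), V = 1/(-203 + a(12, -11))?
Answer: -41209/4862052 ≈ -0.0084756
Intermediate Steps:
I = -30 (I = -6*5 = -30)
a(x, G) = 0 (a(x, G) = 9*0² = 9*0 = 0)
V = -1/203 (V = 1/(-203 + 0) = 1/(-203) = -1/203 ≈ -0.0049261)
F = -30
1/(-118 + W(V, F)) = 1/(-118 - (-3 - 1/203)/203) = 1/(-118 - 1/203*(-610/203)) = 1/(-118 + 610/41209) = 1/(-4862052/41209) = -41209/4862052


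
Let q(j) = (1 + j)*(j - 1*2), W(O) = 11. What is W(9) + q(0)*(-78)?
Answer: 167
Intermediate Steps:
q(j) = (1 + j)*(-2 + j) (q(j) = (1 + j)*(j - 2) = (1 + j)*(-2 + j))
W(9) + q(0)*(-78) = 11 + (-2 + 0**2 - 1*0)*(-78) = 11 + (-2 + 0 + 0)*(-78) = 11 - 2*(-78) = 11 + 156 = 167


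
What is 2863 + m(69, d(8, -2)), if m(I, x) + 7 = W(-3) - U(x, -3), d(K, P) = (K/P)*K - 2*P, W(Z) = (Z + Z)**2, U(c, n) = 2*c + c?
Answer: 2976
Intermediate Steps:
U(c, n) = 3*c
W(Z) = 4*Z**2 (W(Z) = (2*Z)**2 = 4*Z**2)
d(K, P) = -2*P + K**2/P (d(K, P) = K**2/P - 2*P = -2*P + K**2/P)
m(I, x) = 29 - 3*x (m(I, x) = -7 + (4*(-3)**2 - 3*x) = -7 + (4*9 - 3*x) = -7 + (36 - 3*x) = 29 - 3*x)
2863 + m(69, d(8, -2)) = 2863 + (29 - 3*(-2*(-2) + 8**2/(-2))) = 2863 + (29 - 3*(4 + 64*(-1/2))) = 2863 + (29 - 3*(4 - 32)) = 2863 + (29 - 3*(-28)) = 2863 + (29 + 84) = 2863 + 113 = 2976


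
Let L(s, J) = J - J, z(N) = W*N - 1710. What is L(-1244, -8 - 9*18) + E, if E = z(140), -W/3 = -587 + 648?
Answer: -27330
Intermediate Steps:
W = -183 (W = -3*(-587 + 648) = -3*61 = -183)
z(N) = -1710 - 183*N (z(N) = -183*N - 1710 = -1710 - 183*N)
E = -27330 (E = -1710 - 183*140 = -1710 - 25620 = -27330)
L(s, J) = 0
L(-1244, -8 - 9*18) + E = 0 - 27330 = -27330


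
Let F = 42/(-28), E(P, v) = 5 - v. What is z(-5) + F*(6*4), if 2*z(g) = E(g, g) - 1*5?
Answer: -67/2 ≈ -33.500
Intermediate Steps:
z(g) = -g/2 (z(g) = ((5 - g) - 1*5)/2 = ((5 - g) - 5)/2 = (-g)/2 = -g/2)
F = -3/2 (F = 42*(-1/28) = -3/2 ≈ -1.5000)
z(-5) + F*(6*4) = -1/2*(-5) - 9*4 = 5/2 - 3/2*24 = 5/2 - 36 = -67/2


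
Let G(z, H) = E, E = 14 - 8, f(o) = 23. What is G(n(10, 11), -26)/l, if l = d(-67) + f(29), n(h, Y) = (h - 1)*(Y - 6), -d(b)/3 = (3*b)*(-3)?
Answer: -3/893 ≈ -0.0033595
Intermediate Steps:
d(b) = 27*b (d(b) = -3*3*b*(-3) = -(-27)*b = 27*b)
E = 6
n(h, Y) = (-1 + h)*(-6 + Y)
G(z, H) = 6
l = -1786 (l = 27*(-67) + 23 = -1809 + 23 = -1786)
G(n(10, 11), -26)/l = 6/(-1786) = 6*(-1/1786) = -3/893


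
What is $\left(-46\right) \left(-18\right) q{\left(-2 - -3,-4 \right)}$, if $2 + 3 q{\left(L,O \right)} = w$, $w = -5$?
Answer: $-1932$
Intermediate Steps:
$q{\left(L,O \right)} = - \frac{7}{3}$ ($q{\left(L,O \right)} = - \frac{2}{3} + \frac{1}{3} \left(-5\right) = - \frac{2}{3} - \frac{5}{3} = - \frac{7}{3}$)
$\left(-46\right) \left(-18\right) q{\left(-2 - -3,-4 \right)} = \left(-46\right) \left(-18\right) \left(- \frac{7}{3}\right) = 828 \left(- \frac{7}{3}\right) = -1932$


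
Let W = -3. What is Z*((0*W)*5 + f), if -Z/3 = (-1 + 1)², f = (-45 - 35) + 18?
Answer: 0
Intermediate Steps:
f = -62 (f = -80 + 18 = -62)
Z = 0 (Z = -3*(-1 + 1)² = -3*0² = -3*0 = 0)
Z*((0*W)*5 + f) = 0*((0*(-3))*5 - 62) = 0*(0*5 - 62) = 0*(0 - 62) = 0*(-62) = 0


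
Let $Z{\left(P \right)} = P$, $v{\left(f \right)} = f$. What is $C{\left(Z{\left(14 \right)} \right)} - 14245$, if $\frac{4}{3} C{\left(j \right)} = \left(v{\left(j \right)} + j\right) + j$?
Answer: $- \frac{28427}{2} \approx -14214.0$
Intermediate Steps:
$C{\left(j \right)} = \frac{9 j}{4}$ ($C{\left(j \right)} = \frac{3 \left(\left(j + j\right) + j\right)}{4} = \frac{3 \left(2 j + j\right)}{4} = \frac{3 \cdot 3 j}{4} = \frac{9 j}{4}$)
$C{\left(Z{\left(14 \right)} \right)} - 14245 = \frac{9}{4} \cdot 14 - 14245 = \frac{63}{2} - 14245 = - \frac{28427}{2}$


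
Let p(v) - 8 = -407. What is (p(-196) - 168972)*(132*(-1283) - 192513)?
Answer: 61290114399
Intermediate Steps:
p(v) = -399 (p(v) = 8 - 407 = -399)
(p(-196) - 168972)*(132*(-1283) - 192513) = (-399 - 168972)*(132*(-1283) - 192513) = -169371*(-169356 - 192513) = -169371*(-361869) = 61290114399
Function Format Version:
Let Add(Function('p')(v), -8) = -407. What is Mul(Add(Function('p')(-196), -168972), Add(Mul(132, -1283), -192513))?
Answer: 61290114399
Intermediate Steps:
Function('p')(v) = -399 (Function('p')(v) = Add(8, -407) = -399)
Mul(Add(Function('p')(-196), -168972), Add(Mul(132, -1283), -192513)) = Mul(Add(-399, -168972), Add(Mul(132, -1283), -192513)) = Mul(-169371, Add(-169356, -192513)) = Mul(-169371, -361869) = 61290114399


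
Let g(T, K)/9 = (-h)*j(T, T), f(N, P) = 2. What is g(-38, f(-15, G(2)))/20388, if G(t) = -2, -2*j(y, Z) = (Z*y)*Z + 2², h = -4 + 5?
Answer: -41151/3398 ≈ -12.110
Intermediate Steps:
h = 1
j(y, Z) = -2 - y*Z²/2 (j(y, Z) = -((Z*y)*Z + 2²)/2 = -(y*Z² + 4)/2 = -(4 + y*Z²)/2 = -2 - y*Z²/2)
g(T, K) = 18 + 9*T³/2 (g(T, K) = 9*((-1*1)*(-2 - T*T²/2)) = 9*(-(-2 - T³/2)) = 9*(2 + T³/2) = 18 + 9*T³/2)
g(-38, f(-15, G(2)))/20388 = (18 + (9/2)*(-38)³)/20388 = (18 + (9/2)*(-54872))*(1/20388) = (18 - 246924)*(1/20388) = -246906*1/20388 = -41151/3398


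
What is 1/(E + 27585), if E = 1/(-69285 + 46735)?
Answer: 22550/622041749 ≈ 3.6252e-5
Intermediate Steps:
E = -1/22550 (E = 1/(-22550) = -1/22550 ≈ -4.4346e-5)
1/(E + 27585) = 1/(-1/22550 + 27585) = 1/(622041749/22550) = 22550/622041749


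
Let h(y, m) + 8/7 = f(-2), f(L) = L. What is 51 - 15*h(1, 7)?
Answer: 687/7 ≈ 98.143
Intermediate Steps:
h(y, m) = -22/7 (h(y, m) = -8/7 - 2 = -22/7)
51 - 15*h(1, 7) = 51 - 15*(-22/7) = 51 + 330/7 = 687/7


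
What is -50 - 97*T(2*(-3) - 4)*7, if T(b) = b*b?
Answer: -67950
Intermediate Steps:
T(b) = b**2
-50 - 97*T(2*(-3) - 4)*7 = -50 - 97*(2*(-3) - 4)**2*7 = -50 - 97*(-6 - 4)**2*7 = -50 - 97*(-10)**2*7 = -50 - 9700*7 = -50 - 97*700 = -50 - 67900 = -67950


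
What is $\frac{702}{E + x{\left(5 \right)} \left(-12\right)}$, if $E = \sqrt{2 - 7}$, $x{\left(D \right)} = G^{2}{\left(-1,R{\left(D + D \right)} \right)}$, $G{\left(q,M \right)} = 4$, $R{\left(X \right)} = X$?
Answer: $- \frac{134784}{36869} - \frac{702 i \sqrt{5}}{36869} \approx -3.6558 - 0.042576 i$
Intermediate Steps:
$x{\left(D \right)} = 16$ ($x{\left(D \right)} = 4^{2} = 16$)
$E = i \sqrt{5}$ ($E = \sqrt{-5} = i \sqrt{5} \approx 2.2361 i$)
$\frac{702}{E + x{\left(5 \right)} \left(-12\right)} = \frac{702}{i \sqrt{5} + 16 \left(-12\right)} = \frac{702}{i \sqrt{5} - 192} = \frac{702}{-192 + i \sqrt{5}}$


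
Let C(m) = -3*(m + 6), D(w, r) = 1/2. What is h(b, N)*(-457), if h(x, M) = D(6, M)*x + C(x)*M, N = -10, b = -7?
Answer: 30619/2 ≈ 15310.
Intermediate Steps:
D(w, r) = ½
C(m) = -18 - 3*m (C(m) = -3*(6 + m) = -18 - 3*m)
h(x, M) = x/2 + M*(-18 - 3*x) (h(x, M) = x/2 + (-18 - 3*x)*M = x/2 + M*(-18 - 3*x))
h(b, N)*(-457) = ((½)*(-7) - 3*(-10)*(6 - 7))*(-457) = (-7/2 - 3*(-10)*(-1))*(-457) = (-7/2 - 30)*(-457) = -67/2*(-457) = 30619/2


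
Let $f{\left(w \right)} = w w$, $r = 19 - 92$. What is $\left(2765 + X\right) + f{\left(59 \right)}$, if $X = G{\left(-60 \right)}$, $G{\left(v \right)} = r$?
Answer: $6173$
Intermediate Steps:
$r = -73$ ($r = 19 - 92 = -73$)
$G{\left(v \right)} = -73$
$X = -73$
$f{\left(w \right)} = w^{2}$
$\left(2765 + X\right) + f{\left(59 \right)} = \left(2765 - 73\right) + 59^{2} = 2692 + 3481 = 6173$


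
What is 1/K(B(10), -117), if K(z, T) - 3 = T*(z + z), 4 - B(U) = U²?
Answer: 1/22467 ≈ 4.4510e-5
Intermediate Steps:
B(U) = 4 - U²
K(z, T) = 3 + 2*T*z (K(z, T) = 3 + T*(z + z) = 3 + T*(2*z) = 3 + 2*T*z)
1/K(B(10), -117) = 1/(3 + 2*(-117)*(4 - 1*10²)) = 1/(3 + 2*(-117)*(4 - 1*100)) = 1/(3 + 2*(-117)*(4 - 100)) = 1/(3 + 2*(-117)*(-96)) = 1/(3 + 22464) = 1/22467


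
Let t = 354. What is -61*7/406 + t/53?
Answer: 17299/3074 ≈ 5.6275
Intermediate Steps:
-61*7/406 + t/53 = -61*7/406 + 354/53 = -427*1/406 + 354*(1/53) = -61/58 + 354/53 = 17299/3074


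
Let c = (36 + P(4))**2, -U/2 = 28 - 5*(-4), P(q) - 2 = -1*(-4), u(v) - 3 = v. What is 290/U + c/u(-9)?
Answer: -14257/48 ≈ -297.02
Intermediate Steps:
u(v) = 3 + v
P(q) = 6 (P(q) = 2 - 1*(-4) = 2 + 4 = 6)
U = -96 (U = -2*(28 - 5*(-4)) = -2*(28 + 20) = -2*48 = -96)
c = 1764 (c = (36 + 6)**2 = 42**2 = 1764)
290/U + c/u(-9) = 290/(-96) + 1764/(3 - 9) = 290*(-1/96) + 1764/(-6) = -145/48 + 1764*(-1/6) = -145/48 - 294 = -14257/48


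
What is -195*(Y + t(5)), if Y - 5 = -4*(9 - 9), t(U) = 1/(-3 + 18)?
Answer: -988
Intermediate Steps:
t(U) = 1/15
Y = 5 (Y = 5 - 4*(9 - 9) = 5 - 4*0 = 5 + 0 = 5)
-195*(Y + t(5)) = -195*(5 + 1/15) = -195*76/15 = -988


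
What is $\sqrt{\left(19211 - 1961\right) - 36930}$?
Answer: $4 i \sqrt{1230} \approx 140.29 i$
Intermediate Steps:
$\sqrt{\left(19211 - 1961\right) - 36930} = \sqrt{17250 - 36930} = \sqrt{-19680} = 4 i \sqrt{1230}$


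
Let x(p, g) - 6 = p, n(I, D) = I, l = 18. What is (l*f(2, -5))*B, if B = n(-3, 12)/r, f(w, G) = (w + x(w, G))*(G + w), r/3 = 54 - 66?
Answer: -45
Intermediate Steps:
r = -36 (r = 3*(54 - 66) = 3*(-12) = -36)
x(p, g) = 6 + p
f(w, G) = (6 + 2*w)*(G + w) (f(w, G) = (w + (6 + w))*(G + w) = (6 + 2*w)*(G + w))
B = 1/12 (B = -3/(-36) = -3*(-1/36) = 1/12 ≈ 0.083333)
(l*f(2, -5))*B = (18*(2*2**2 + 6*(-5) + 6*2 + 2*(-5)*2))*(1/12) = (18*(2*4 - 30 + 12 - 20))*(1/12) = (18*(8 - 30 + 12 - 20))*(1/12) = (18*(-30))*(1/12) = -540*1/12 = -45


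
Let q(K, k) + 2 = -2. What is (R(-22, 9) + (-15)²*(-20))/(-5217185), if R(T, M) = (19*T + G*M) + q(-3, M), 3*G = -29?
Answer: 5009/5217185 ≈ 0.00096010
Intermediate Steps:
G = -29/3 (G = (⅓)*(-29) = -29/3 ≈ -9.6667)
q(K, k) = -4 (q(K, k) = -2 - 2 = -4)
R(T, M) = -4 + 19*T - 29*M/3 (R(T, M) = (19*T - 29*M/3) - 4 = -4 + 19*T - 29*M/3)
(R(-22, 9) + (-15)²*(-20))/(-5217185) = ((-4 + 19*(-22) - 29/3*9) + (-15)²*(-20))/(-5217185) = ((-4 - 418 - 87) + 225*(-20))*(-1/5217185) = (-509 - 4500)*(-1/5217185) = -5009*(-1/5217185) = 5009/5217185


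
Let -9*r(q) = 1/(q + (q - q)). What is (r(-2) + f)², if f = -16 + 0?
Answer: 82369/324 ≈ 254.23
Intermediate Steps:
r(q) = -1/(9*q) (r(q) = -1/(9*(q + (q - q))) = -1/(9*(q + 0)) = -1/(9*q))
f = -16
(r(-2) + f)² = (-⅑/(-2) - 16)² = (-⅑*(-½) - 16)² = (1/18 - 16)² = (-287/18)² = 82369/324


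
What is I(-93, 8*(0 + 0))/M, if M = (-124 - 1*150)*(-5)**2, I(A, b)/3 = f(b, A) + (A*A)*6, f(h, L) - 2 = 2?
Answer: -77847/3425 ≈ -22.729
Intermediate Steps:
f(h, L) = 4 (f(h, L) = 2 + 2 = 4)
I(A, b) = 12 + 18*A**2 (I(A, b) = 3*(4 + (A*A)*6) = 3*(4 + A**2*6) = 3*(4 + 6*A**2) = 12 + 18*A**2)
M = -6850 (M = (-124 - 150)*25 = -274*25 = -6850)
I(-93, 8*(0 + 0))/M = (12 + 18*(-93)**2)/(-6850) = (12 + 18*8649)*(-1/6850) = (12 + 155682)*(-1/6850) = 155694*(-1/6850) = -77847/3425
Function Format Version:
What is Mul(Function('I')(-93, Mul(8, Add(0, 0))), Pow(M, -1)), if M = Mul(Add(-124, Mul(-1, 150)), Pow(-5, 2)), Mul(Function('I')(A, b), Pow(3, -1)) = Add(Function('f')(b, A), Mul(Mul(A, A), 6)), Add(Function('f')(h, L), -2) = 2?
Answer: Rational(-77847, 3425) ≈ -22.729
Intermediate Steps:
Function('f')(h, L) = 4 (Function('f')(h, L) = Add(2, 2) = 4)
Function('I')(A, b) = Add(12, Mul(18, Pow(A, 2))) (Function('I')(A, b) = Mul(3, Add(4, Mul(Mul(A, A), 6))) = Mul(3, Add(4, Mul(Pow(A, 2), 6))) = Mul(3, Add(4, Mul(6, Pow(A, 2)))) = Add(12, Mul(18, Pow(A, 2))))
M = -6850 (M = Mul(Add(-124, -150), 25) = Mul(-274, 25) = -6850)
Mul(Function('I')(-93, Mul(8, Add(0, 0))), Pow(M, -1)) = Mul(Add(12, Mul(18, Pow(-93, 2))), Pow(-6850, -1)) = Mul(Add(12, Mul(18, 8649)), Rational(-1, 6850)) = Mul(Add(12, 155682), Rational(-1, 6850)) = Mul(155694, Rational(-1, 6850)) = Rational(-77847, 3425)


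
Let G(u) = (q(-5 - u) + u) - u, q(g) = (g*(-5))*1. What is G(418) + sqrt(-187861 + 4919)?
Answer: 2115 + I*sqrt(182942) ≈ 2115.0 + 427.72*I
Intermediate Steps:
q(g) = -5*g (q(g) = -5*g*1 = -5*g)
G(u) = 25 + 5*u (G(u) = (-5*(-5 - u) + u) - u = ((25 + 5*u) + u) - u = (25 + 6*u) - u = 25 + 5*u)
G(418) + sqrt(-187861 + 4919) = (25 + 5*418) + sqrt(-187861 + 4919) = (25 + 2090) + sqrt(-182942) = 2115 + I*sqrt(182942)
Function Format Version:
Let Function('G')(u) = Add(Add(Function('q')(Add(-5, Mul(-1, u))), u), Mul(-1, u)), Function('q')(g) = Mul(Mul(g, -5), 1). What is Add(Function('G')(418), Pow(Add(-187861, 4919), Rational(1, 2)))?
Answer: Add(2115, Mul(I, Pow(182942, Rational(1, 2)))) ≈ Add(2115.0, Mul(427.72, I))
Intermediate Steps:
Function('q')(g) = Mul(-5, g) (Function('q')(g) = Mul(Mul(-5, g), 1) = Mul(-5, g))
Function('G')(u) = Add(25, Mul(5, u)) (Function('G')(u) = Add(Add(Mul(-5, Add(-5, Mul(-1, u))), u), Mul(-1, u)) = Add(Add(Add(25, Mul(5, u)), u), Mul(-1, u)) = Add(Add(25, Mul(6, u)), Mul(-1, u)) = Add(25, Mul(5, u)))
Add(Function('G')(418), Pow(Add(-187861, 4919), Rational(1, 2))) = Add(Add(25, Mul(5, 418)), Pow(Add(-187861, 4919), Rational(1, 2))) = Add(Add(25, 2090), Pow(-182942, Rational(1, 2))) = Add(2115, Mul(I, Pow(182942, Rational(1, 2))))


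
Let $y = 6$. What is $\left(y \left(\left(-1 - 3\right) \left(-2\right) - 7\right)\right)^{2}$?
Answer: $36$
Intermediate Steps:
$\left(y \left(\left(-1 - 3\right) \left(-2\right) - 7\right)\right)^{2} = \left(6 \left(\left(-1 - 3\right) \left(-2\right) - 7\right)\right)^{2} = \left(6 \left(\left(-4\right) \left(-2\right) - 7\right)\right)^{2} = \left(6 \left(8 - 7\right)\right)^{2} = \left(6 \cdot 1\right)^{2} = 6^{2} = 36$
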